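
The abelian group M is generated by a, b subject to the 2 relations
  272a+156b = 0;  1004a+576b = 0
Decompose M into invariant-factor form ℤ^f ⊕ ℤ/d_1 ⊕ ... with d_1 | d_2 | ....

Answer: M ≅ ℤ/4 ⊕ ℤ/12

Derivation:
rank_ℚ(R)=2; free=2−2=0
SNF(R) diag = [4, 12] → torsion [4, 12]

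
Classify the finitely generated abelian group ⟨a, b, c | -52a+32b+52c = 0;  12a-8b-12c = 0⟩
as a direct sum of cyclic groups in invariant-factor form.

Answer: M ≅ ℤ^1 ⊕ ℤ/4 ⊕ ℤ/8

Derivation:
rank_ℚ(R)=2; free=3−2=1
SNF(R) diag = [4, 8] → torsion [4, 8]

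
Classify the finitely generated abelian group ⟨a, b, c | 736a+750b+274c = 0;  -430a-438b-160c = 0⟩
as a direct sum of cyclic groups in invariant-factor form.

rank_ℚ(R)=2; free=3−2=1
SNF(R) diag = [2, 6] → torsion [2, 6]

Answer: M ≅ ℤ^1 ⊕ ℤ/2 ⊕ ℤ/6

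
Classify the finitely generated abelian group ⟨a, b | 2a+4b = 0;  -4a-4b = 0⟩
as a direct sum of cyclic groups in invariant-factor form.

Answer: M ≅ ℤ/2 ⊕ ℤ/4

Derivation:
rank_ℚ(R)=2; free=2−2=0
SNF(R) diag = [2, 4] → torsion [2, 4]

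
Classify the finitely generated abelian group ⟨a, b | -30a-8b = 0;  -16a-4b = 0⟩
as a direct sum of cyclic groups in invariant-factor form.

rank_ℚ(R)=2; free=2−2=0
SNF(R) diag = [2, 4] → torsion [2, 4]

Answer: M ≅ ℤ/2 ⊕ ℤ/4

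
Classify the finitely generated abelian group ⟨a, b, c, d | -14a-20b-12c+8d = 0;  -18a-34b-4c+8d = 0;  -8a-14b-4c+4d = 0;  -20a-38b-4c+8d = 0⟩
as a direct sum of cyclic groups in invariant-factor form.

rank_ℚ(R)=4; free=4−4=0
SNF(R) diag = [2, 2, 4, 4] → torsion [2, 2, 4, 4]

Answer: M ≅ ℤ/2 ⊕ ℤ/2 ⊕ ℤ/4 ⊕ ℤ/4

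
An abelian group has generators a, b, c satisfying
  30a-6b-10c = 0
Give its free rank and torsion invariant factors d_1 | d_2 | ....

Answer: M ≅ ℤ^2 ⊕ ℤ/2

Derivation:
rank_ℚ(R)=1; free=3−1=2
SNF(R) diag = [2] → torsion [2]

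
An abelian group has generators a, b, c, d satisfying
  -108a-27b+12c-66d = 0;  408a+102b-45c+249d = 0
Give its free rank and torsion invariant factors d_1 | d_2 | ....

rank_ℚ(R)=2; free=4−2=2
SNF(R) diag = [3, 3] → torsion [3, 3]

Answer: M ≅ ℤ^2 ⊕ ℤ/3 ⊕ ℤ/3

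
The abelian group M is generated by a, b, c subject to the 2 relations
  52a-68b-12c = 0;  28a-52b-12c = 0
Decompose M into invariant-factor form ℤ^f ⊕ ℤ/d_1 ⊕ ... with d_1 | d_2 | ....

rank_ℚ(R)=2; free=3−2=1
SNF(R) diag = [4, 8] → torsion [4, 8]

Answer: M ≅ ℤ^1 ⊕ ℤ/4 ⊕ ℤ/8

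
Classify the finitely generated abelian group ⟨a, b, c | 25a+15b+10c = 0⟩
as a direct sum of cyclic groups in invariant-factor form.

rank_ℚ(R)=1; free=3−1=2
SNF(R) diag = [5] → torsion [5]

Answer: M ≅ ℤ^2 ⊕ ℤ/5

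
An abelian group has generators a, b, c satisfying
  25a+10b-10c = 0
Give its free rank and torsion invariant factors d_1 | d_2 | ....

Answer: M ≅ ℤ^2 ⊕ ℤ/5

Derivation:
rank_ℚ(R)=1; free=3−1=2
SNF(R) diag = [5] → torsion [5]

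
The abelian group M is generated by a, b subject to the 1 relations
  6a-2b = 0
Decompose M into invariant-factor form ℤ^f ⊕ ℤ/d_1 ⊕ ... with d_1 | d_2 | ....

rank_ℚ(R)=1; free=2−1=1
SNF(R) diag = [2] → torsion [2]

Answer: M ≅ ℤ^1 ⊕ ℤ/2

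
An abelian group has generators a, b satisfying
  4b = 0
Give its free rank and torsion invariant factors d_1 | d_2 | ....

rank_ℚ(R)=1; free=2−1=1
SNF(R) diag = [4] → torsion [4]

Answer: M ≅ ℤ^1 ⊕ ℤ/4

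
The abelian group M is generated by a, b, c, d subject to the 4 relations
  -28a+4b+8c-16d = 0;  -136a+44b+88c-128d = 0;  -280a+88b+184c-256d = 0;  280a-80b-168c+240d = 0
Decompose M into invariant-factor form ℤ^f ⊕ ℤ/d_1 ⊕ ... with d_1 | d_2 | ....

rank_ℚ(R)=4; free=4−4=0
SNF(R) diag = [4, 4, 8, 16] → torsion [4, 4, 8, 16]

Answer: M ≅ ℤ/4 ⊕ ℤ/4 ⊕ ℤ/8 ⊕ ℤ/16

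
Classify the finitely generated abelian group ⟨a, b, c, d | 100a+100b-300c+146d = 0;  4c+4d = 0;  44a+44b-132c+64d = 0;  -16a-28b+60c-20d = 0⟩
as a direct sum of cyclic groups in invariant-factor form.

Answer: M ≅ ℤ/2 ⊕ ℤ/4 ⊕ ℤ/12 ⊕ ℤ/12

Derivation:
rank_ℚ(R)=4; free=4−4=0
SNF(R) diag = [2, 4, 12, 12] → torsion [2, 4, 12, 12]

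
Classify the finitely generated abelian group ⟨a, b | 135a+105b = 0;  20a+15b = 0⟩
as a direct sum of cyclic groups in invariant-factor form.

rank_ℚ(R)=2; free=2−2=0
SNF(R) diag = [5, 15] → torsion [5, 15]

Answer: M ≅ ℤ/5 ⊕ ℤ/15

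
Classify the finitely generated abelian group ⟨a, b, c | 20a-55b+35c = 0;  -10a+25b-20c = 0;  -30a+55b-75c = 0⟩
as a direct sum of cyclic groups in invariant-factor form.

rank_ℚ(R)=3; free=3−3=0
SNF(R) diag = [5, 5, 10] → torsion [5, 5, 10]

Answer: M ≅ ℤ/5 ⊕ ℤ/5 ⊕ ℤ/10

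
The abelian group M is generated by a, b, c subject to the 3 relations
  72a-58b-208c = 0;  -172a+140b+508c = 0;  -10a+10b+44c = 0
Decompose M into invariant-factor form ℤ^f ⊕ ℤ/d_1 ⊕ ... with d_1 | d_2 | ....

rank_ℚ(R)=3; free=3−3=0
SNF(R) diag = [2, 2, 4] → torsion [2, 2, 4]

Answer: M ≅ ℤ/2 ⊕ ℤ/2 ⊕ ℤ/4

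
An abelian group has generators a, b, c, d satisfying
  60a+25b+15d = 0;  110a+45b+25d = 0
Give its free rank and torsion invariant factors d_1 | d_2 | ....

rank_ℚ(R)=2; free=4−2=2
SNF(R) diag = [5, 10] → torsion [5, 10]

Answer: M ≅ ℤ^2 ⊕ ℤ/5 ⊕ ℤ/10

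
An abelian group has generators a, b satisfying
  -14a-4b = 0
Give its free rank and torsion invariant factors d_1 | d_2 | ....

Answer: M ≅ ℤ^1 ⊕ ℤ/2

Derivation:
rank_ℚ(R)=1; free=2−1=1
SNF(R) diag = [2] → torsion [2]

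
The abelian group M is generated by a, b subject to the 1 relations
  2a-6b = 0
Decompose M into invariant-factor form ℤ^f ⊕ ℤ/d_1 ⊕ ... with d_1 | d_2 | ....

rank_ℚ(R)=1; free=2−1=1
SNF(R) diag = [2] → torsion [2]

Answer: M ≅ ℤ^1 ⊕ ℤ/2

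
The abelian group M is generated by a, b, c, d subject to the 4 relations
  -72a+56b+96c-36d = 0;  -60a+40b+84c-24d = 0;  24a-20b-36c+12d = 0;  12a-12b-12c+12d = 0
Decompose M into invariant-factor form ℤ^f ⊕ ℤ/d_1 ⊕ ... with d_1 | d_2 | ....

Answer: M ≅ ℤ/4 ⊕ ℤ/12 ⊕ ℤ/12 ⊕ ℤ/12

Derivation:
rank_ℚ(R)=4; free=4−4=0
SNF(R) diag = [4, 12, 12, 12] → torsion [4, 12, 12, 12]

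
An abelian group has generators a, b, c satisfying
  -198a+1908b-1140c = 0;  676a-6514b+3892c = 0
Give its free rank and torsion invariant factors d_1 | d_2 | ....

Answer: M ≅ ℤ^1 ⊕ ℤ/2 ⊕ ℤ/6

Derivation:
rank_ℚ(R)=2; free=3−2=1
SNF(R) diag = [2, 6] → torsion [2, 6]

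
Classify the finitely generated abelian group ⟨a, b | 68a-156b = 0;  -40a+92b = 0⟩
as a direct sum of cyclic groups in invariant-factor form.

rank_ℚ(R)=2; free=2−2=0
SNF(R) diag = [4, 4] → torsion [4, 4]

Answer: M ≅ ℤ/4 ⊕ ℤ/4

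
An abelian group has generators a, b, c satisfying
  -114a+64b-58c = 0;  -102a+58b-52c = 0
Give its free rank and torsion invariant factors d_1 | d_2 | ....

Answer: M ≅ ℤ^1 ⊕ ℤ/2 ⊕ ℤ/6

Derivation:
rank_ℚ(R)=2; free=3−2=1
SNF(R) diag = [2, 6] → torsion [2, 6]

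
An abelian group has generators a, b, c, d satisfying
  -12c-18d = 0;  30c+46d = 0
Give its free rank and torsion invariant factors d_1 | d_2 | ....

Answer: M ≅ ℤ^2 ⊕ ℤ/2 ⊕ ℤ/6

Derivation:
rank_ℚ(R)=2; free=4−2=2
SNF(R) diag = [2, 6] → torsion [2, 6]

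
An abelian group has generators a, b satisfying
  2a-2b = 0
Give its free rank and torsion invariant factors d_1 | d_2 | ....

rank_ℚ(R)=1; free=2−1=1
SNF(R) diag = [2] → torsion [2]

Answer: M ≅ ℤ^1 ⊕ ℤ/2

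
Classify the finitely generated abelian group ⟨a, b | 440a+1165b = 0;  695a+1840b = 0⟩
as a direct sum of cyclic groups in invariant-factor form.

Answer: M ≅ ℤ/5 ⊕ ℤ/15

Derivation:
rank_ℚ(R)=2; free=2−2=0
SNF(R) diag = [5, 15] → torsion [5, 15]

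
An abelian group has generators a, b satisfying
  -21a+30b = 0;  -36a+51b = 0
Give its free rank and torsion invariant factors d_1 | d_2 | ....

rank_ℚ(R)=2; free=2−2=0
SNF(R) diag = [3, 3] → torsion [3, 3]

Answer: M ≅ ℤ/3 ⊕ ℤ/3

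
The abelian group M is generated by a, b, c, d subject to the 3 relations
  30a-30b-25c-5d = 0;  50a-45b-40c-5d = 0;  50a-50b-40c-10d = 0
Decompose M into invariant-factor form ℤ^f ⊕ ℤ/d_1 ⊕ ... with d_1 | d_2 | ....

rank_ℚ(R)=3; free=4−3=1
SNF(R) diag = [5, 5, 10] → torsion [5, 5, 10]

Answer: M ≅ ℤ^1 ⊕ ℤ/5 ⊕ ℤ/5 ⊕ ℤ/10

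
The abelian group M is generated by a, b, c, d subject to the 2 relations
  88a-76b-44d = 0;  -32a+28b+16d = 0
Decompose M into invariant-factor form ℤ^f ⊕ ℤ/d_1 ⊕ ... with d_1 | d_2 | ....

Answer: M ≅ ℤ^2 ⊕ ℤ/4 ⊕ ℤ/4

Derivation:
rank_ℚ(R)=2; free=4−2=2
SNF(R) diag = [4, 4] → torsion [4, 4]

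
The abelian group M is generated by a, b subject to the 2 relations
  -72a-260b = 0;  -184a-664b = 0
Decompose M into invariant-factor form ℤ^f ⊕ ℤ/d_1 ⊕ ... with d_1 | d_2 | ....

rank_ℚ(R)=2; free=2−2=0
SNF(R) diag = [4, 8] → torsion [4, 8]

Answer: M ≅ ℤ/4 ⊕ ℤ/8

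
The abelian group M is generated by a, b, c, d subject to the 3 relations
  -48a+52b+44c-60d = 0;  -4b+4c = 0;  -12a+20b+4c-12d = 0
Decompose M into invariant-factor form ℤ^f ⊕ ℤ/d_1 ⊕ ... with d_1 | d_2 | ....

Answer: M ≅ ℤ^1 ⊕ ℤ/4 ⊕ ℤ/12 ⊕ ℤ/12

Derivation:
rank_ℚ(R)=3; free=4−3=1
SNF(R) diag = [4, 12, 12] → torsion [4, 12, 12]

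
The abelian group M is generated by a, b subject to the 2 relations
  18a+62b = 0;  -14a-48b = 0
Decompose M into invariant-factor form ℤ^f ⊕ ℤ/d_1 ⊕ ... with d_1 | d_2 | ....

rank_ℚ(R)=2; free=2−2=0
SNF(R) diag = [2, 2] → torsion [2, 2]

Answer: M ≅ ℤ/2 ⊕ ℤ/2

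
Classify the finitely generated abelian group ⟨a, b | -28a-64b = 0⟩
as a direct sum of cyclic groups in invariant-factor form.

rank_ℚ(R)=1; free=2−1=1
SNF(R) diag = [4] → torsion [4]

Answer: M ≅ ℤ^1 ⊕ ℤ/4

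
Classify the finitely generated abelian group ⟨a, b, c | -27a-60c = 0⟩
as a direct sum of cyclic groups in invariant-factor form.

Answer: M ≅ ℤ^2 ⊕ ℤ/3

Derivation:
rank_ℚ(R)=1; free=3−1=2
SNF(R) diag = [3] → torsion [3]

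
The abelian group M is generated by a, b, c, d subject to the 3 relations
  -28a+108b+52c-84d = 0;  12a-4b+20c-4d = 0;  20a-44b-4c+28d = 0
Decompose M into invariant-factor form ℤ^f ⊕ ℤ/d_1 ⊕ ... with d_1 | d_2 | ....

Answer: M ≅ ℤ^1 ⊕ ℤ/4 ⊕ ℤ/8 ⊕ ℤ/24

Derivation:
rank_ℚ(R)=3; free=4−3=1
SNF(R) diag = [4, 8, 24] → torsion [4, 8, 24]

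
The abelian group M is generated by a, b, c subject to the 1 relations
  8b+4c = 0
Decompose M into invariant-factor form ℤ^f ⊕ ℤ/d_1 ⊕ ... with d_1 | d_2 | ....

Answer: M ≅ ℤ^2 ⊕ ℤ/4

Derivation:
rank_ℚ(R)=1; free=3−1=2
SNF(R) diag = [4] → torsion [4]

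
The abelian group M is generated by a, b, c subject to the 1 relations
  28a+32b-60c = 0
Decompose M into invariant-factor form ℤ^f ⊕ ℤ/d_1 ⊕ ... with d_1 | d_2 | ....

rank_ℚ(R)=1; free=3−1=2
SNF(R) diag = [4] → torsion [4]

Answer: M ≅ ℤ^2 ⊕ ℤ/4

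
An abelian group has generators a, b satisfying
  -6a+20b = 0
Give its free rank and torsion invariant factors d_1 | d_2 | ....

rank_ℚ(R)=1; free=2−1=1
SNF(R) diag = [2] → torsion [2]

Answer: M ≅ ℤ^1 ⊕ ℤ/2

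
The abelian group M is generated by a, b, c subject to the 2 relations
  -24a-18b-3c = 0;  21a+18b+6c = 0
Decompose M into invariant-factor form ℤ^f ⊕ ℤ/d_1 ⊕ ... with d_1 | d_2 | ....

rank_ℚ(R)=2; free=3−2=1
SNF(R) diag = [3, 9] → torsion [3, 9]

Answer: M ≅ ℤ^1 ⊕ ℤ/3 ⊕ ℤ/9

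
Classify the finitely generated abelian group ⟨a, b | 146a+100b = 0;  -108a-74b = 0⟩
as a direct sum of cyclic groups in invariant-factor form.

rank_ℚ(R)=2; free=2−2=0
SNF(R) diag = [2, 2] → torsion [2, 2]

Answer: M ≅ ℤ/2 ⊕ ℤ/2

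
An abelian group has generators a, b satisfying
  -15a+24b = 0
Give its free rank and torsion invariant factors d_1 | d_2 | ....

rank_ℚ(R)=1; free=2−1=1
SNF(R) diag = [3] → torsion [3]

Answer: M ≅ ℤ^1 ⊕ ℤ/3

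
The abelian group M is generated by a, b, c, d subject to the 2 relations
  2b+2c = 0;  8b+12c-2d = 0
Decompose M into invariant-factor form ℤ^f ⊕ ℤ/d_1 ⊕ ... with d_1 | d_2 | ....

Answer: M ≅ ℤ^2 ⊕ ℤ/2 ⊕ ℤ/2

Derivation:
rank_ℚ(R)=2; free=4−2=2
SNF(R) diag = [2, 2] → torsion [2, 2]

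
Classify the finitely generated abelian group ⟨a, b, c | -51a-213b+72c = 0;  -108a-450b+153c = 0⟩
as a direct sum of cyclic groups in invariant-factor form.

Answer: M ≅ ℤ^1 ⊕ ℤ/3 ⊕ ℤ/9

Derivation:
rank_ℚ(R)=2; free=3−2=1
SNF(R) diag = [3, 9] → torsion [3, 9]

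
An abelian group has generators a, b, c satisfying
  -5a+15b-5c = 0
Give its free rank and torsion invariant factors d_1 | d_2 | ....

Answer: M ≅ ℤ^2 ⊕ ℤ/5

Derivation:
rank_ℚ(R)=1; free=3−1=2
SNF(R) diag = [5] → torsion [5]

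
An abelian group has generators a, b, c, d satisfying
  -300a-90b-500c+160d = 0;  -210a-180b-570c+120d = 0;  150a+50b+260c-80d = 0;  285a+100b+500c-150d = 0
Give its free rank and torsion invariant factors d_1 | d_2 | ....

rank_ℚ(R)=4; free=4−4=0
SNF(R) diag = [5, 10, 30, 60] → torsion [5, 10, 30, 60]

Answer: M ≅ ℤ/5 ⊕ ℤ/10 ⊕ ℤ/30 ⊕ ℤ/60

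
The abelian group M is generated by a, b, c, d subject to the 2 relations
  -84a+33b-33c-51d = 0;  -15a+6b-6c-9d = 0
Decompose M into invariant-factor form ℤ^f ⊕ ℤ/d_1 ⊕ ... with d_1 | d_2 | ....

rank_ℚ(R)=2; free=4−2=2
SNF(R) diag = [3, 3] → torsion [3, 3]

Answer: M ≅ ℤ^2 ⊕ ℤ/3 ⊕ ℤ/3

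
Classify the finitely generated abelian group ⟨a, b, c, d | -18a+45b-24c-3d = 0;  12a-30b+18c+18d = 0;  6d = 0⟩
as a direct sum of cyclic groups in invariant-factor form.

rank_ℚ(R)=3; free=4−3=1
SNF(R) diag = [3, 6, 6] → torsion [3, 6, 6]

Answer: M ≅ ℤ^1 ⊕ ℤ/3 ⊕ ℤ/6 ⊕ ℤ/6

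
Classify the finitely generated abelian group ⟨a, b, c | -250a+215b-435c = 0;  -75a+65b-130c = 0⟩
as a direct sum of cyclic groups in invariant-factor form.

Answer: M ≅ ℤ^1 ⊕ ℤ/5 ⊕ ℤ/5

Derivation:
rank_ℚ(R)=2; free=3−2=1
SNF(R) diag = [5, 5] → torsion [5, 5]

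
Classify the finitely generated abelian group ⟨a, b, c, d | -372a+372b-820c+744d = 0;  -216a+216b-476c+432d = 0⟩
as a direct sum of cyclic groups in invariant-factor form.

rank_ℚ(R)=2; free=4−2=2
SNF(R) diag = [4, 12] → torsion [4, 12]

Answer: M ≅ ℤ^2 ⊕ ℤ/4 ⊕ ℤ/12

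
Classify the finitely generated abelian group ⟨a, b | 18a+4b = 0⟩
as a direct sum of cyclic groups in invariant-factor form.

Answer: M ≅ ℤ^1 ⊕ ℤ/2

Derivation:
rank_ℚ(R)=1; free=2−1=1
SNF(R) diag = [2] → torsion [2]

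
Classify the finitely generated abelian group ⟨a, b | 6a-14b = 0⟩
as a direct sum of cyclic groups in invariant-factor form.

rank_ℚ(R)=1; free=2−1=1
SNF(R) diag = [2] → torsion [2]

Answer: M ≅ ℤ^1 ⊕ ℤ/2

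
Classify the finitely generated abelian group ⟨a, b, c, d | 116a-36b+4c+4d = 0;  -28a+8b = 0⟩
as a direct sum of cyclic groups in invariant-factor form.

rank_ℚ(R)=2; free=4−2=2
SNF(R) diag = [4, 4] → torsion [4, 4]

Answer: M ≅ ℤ^2 ⊕ ℤ/4 ⊕ ℤ/4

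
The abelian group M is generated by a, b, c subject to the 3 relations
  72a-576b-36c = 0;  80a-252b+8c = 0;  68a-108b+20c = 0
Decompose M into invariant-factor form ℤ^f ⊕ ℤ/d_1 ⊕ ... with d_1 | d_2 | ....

Answer: M ≅ ℤ/4 ⊕ ℤ/12 ⊕ ℤ/36

Derivation:
rank_ℚ(R)=3; free=3−3=0
SNF(R) diag = [4, 12, 36] → torsion [4, 12, 36]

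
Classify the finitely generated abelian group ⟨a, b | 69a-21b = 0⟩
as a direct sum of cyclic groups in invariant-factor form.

rank_ℚ(R)=1; free=2−1=1
SNF(R) diag = [3] → torsion [3]

Answer: M ≅ ℤ^1 ⊕ ℤ/3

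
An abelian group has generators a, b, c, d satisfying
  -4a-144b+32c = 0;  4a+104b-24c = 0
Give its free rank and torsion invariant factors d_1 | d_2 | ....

Answer: M ≅ ℤ^2 ⊕ ℤ/4 ⊕ ℤ/8

Derivation:
rank_ℚ(R)=2; free=4−2=2
SNF(R) diag = [4, 8] → torsion [4, 8]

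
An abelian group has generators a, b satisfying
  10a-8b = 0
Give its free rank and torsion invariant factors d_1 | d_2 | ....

rank_ℚ(R)=1; free=2−1=1
SNF(R) diag = [2] → torsion [2]

Answer: M ≅ ℤ^1 ⊕ ℤ/2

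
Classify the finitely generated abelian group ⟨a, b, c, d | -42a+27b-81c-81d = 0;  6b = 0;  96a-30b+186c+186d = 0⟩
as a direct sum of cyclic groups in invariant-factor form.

rank_ℚ(R)=3; free=4−3=1
SNF(R) diag = [3, 6, 12] → torsion [3, 6, 12]

Answer: M ≅ ℤ^1 ⊕ ℤ/3 ⊕ ℤ/6 ⊕ ℤ/12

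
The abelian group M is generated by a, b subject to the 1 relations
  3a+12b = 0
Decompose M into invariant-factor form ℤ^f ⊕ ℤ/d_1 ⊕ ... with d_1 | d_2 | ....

Answer: M ≅ ℤ^1 ⊕ ℤ/3

Derivation:
rank_ℚ(R)=1; free=2−1=1
SNF(R) diag = [3] → torsion [3]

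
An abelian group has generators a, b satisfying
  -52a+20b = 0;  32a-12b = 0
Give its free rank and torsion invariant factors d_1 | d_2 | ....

rank_ℚ(R)=2; free=2−2=0
SNF(R) diag = [4, 4] → torsion [4, 4]

Answer: M ≅ ℤ/4 ⊕ ℤ/4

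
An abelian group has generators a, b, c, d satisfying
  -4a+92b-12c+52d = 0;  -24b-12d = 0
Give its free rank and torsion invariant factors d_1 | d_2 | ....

rank_ℚ(R)=2; free=4−2=2
SNF(R) diag = [4, 12] → torsion [4, 12]

Answer: M ≅ ℤ^2 ⊕ ℤ/4 ⊕ ℤ/12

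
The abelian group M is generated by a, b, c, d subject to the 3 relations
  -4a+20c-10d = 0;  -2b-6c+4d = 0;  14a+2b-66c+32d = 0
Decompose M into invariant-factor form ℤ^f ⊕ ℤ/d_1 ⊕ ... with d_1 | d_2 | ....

rank_ℚ(R)=3; free=4−3=1
SNF(R) diag = [2, 2, 2] → torsion [2, 2, 2]

Answer: M ≅ ℤ^1 ⊕ ℤ/2 ⊕ ℤ/2 ⊕ ℤ/2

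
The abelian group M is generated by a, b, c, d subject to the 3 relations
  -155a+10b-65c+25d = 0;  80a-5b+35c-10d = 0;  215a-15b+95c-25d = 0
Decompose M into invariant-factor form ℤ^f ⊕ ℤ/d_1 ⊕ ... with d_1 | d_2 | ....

rank_ℚ(R)=3; free=4−3=1
SNF(R) diag = [5, 5, 15] → torsion [5, 5, 15]

Answer: M ≅ ℤ^1 ⊕ ℤ/5 ⊕ ℤ/5 ⊕ ℤ/15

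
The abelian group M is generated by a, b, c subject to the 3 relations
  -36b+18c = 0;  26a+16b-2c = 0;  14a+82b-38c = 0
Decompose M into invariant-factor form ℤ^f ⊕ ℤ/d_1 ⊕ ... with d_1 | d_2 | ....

rank_ℚ(R)=3; free=3−3=0
SNF(R) diag = [2, 6, 18] → torsion [2, 6, 18]

Answer: M ≅ ℤ/2 ⊕ ℤ/6 ⊕ ℤ/18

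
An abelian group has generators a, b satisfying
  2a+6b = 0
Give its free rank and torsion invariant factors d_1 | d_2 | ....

Answer: M ≅ ℤ^1 ⊕ ℤ/2

Derivation:
rank_ℚ(R)=1; free=2−1=1
SNF(R) diag = [2] → torsion [2]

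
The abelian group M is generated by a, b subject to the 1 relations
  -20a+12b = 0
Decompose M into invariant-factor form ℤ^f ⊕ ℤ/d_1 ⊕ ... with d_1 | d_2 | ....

Answer: M ≅ ℤ^1 ⊕ ℤ/4

Derivation:
rank_ℚ(R)=1; free=2−1=1
SNF(R) diag = [4] → torsion [4]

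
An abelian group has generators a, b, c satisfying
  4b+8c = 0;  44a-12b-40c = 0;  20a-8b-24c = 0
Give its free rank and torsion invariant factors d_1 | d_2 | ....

Answer: M ≅ ℤ/4 ⊕ ℤ/4 ⊕ ℤ/8

Derivation:
rank_ℚ(R)=3; free=3−3=0
SNF(R) diag = [4, 4, 8] → torsion [4, 4, 8]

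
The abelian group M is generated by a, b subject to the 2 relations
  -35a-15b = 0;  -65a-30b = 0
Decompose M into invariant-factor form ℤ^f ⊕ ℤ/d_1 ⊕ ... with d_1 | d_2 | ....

Answer: M ≅ ℤ/5 ⊕ ℤ/15

Derivation:
rank_ℚ(R)=2; free=2−2=0
SNF(R) diag = [5, 15] → torsion [5, 15]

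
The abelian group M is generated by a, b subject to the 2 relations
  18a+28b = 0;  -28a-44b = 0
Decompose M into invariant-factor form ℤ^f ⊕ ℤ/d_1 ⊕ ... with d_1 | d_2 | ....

rank_ℚ(R)=2; free=2−2=0
SNF(R) diag = [2, 4] → torsion [2, 4]

Answer: M ≅ ℤ/2 ⊕ ℤ/4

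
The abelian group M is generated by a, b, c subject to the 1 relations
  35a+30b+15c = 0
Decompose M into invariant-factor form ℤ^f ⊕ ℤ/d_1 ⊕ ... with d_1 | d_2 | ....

Answer: M ≅ ℤ^2 ⊕ ℤ/5

Derivation:
rank_ℚ(R)=1; free=3−1=2
SNF(R) diag = [5] → torsion [5]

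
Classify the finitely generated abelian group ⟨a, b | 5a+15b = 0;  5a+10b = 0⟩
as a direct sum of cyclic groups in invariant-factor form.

Answer: M ≅ ℤ/5 ⊕ ℤ/5

Derivation:
rank_ℚ(R)=2; free=2−2=0
SNF(R) diag = [5, 5] → torsion [5, 5]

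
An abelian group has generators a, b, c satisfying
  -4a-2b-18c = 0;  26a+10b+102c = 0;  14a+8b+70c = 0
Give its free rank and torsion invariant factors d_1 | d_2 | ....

Answer: M ≅ ℤ/2 ⊕ ℤ/2 ⊕ ℤ/6

Derivation:
rank_ℚ(R)=3; free=3−3=0
SNF(R) diag = [2, 2, 6] → torsion [2, 2, 6]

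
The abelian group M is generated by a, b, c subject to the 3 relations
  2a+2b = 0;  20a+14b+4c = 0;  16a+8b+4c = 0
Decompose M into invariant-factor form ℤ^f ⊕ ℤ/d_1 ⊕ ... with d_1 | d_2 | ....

Answer: M ≅ ℤ/2 ⊕ ℤ/2 ⊕ ℤ/4

Derivation:
rank_ℚ(R)=3; free=3−3=0
SNF(R) diag = [2, 2, 4] → torsion [2, 2, 4]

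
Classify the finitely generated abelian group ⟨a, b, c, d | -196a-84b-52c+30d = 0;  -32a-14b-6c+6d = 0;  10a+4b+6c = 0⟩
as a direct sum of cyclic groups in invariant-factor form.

Answer: M ≅ ℤ^1 ⊕ ℤ/2 ⊕ ℤ/2 ⊕ ℤ/6

Derivation:
rank_ℚ(R)=3; free=4−3=1
SNF(R) diag = [2, 2, 6] → torsion [2, 2, 6]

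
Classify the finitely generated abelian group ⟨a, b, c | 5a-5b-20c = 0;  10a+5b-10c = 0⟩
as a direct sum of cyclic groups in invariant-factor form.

Answer: M ≅ ℤ^1 ⊕ ℤ/5 ⊕ ℤ/15

Derivation:
rank_ℚ(R)=2; free=3−2=1
SNF(R) diag = [5, 15] → torsion [5, 15]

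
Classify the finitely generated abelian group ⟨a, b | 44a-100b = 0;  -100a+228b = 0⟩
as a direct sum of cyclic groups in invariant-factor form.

rank_ℚ(R)=2; free=2−2=0
SNF(R) diag = [4, 8] → torsion [4, 8]

Answer: M ≅ ℤ/4 ⊕ ℤ/8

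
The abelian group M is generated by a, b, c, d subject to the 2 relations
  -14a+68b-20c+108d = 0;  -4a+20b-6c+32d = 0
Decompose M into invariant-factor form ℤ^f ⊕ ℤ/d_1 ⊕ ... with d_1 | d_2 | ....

Answer: M ≅ ℤ^2 ⊕ ℤ/2 ⊕ ℤ/2

Derivation:
rank_ℚ(R)=2; free=4−2=2
SNF(R) diag = [2, 2] → torsion [2, 2]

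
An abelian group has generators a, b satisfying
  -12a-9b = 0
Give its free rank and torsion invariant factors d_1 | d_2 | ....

rank_ℚ(R)=1; free=2−1=1
SNF(R) diag = [3] → torsion [3]

Answer: M ≅ ℤ^1 ⊕ ℤ/3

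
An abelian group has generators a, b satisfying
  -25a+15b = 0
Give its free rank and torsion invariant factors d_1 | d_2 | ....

rank_ℚ(R)=1; free=2−1=1
SNF(R) diag = [5] → torsion [5]

Answer: M ≅ ℤ^1 ⊕ ℤ/5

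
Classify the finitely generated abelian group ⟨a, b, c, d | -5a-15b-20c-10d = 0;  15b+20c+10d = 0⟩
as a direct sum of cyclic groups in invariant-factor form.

Answer: M ≅ ℤ^2 ⊕ ℤ/5 ⊕ ℤ/5

Derivation:
rank_ℚ(R)=2; free=4−2=2
SNF(R) diag = [5, 5] → torsion [5, 5]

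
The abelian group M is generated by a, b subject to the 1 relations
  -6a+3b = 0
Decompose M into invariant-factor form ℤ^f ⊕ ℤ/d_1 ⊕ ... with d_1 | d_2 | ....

Answer: M ≅ ℤ^1 ⊕ ℤ/3

Derivation:
rank_ℚ(R)=1; free=2−1=1
SNF(R) diag = [3] → torsion [3]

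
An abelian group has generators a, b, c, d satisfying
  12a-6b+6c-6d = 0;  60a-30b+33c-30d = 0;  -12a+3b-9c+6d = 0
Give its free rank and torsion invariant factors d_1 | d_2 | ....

rank_ℚ(R)=3; free=4−3=1
SNF(R) diag = [3, 3, 6] → torsion [3, 3, 6]

Answer: M ≅ ℤ^1 ⊕ ℤ/3 ⊕ ℤ/3 ⊕ ℤ/6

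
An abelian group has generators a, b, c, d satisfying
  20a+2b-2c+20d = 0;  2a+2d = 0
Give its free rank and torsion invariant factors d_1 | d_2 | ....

Answer: M ≅ ℤ^2 ⊕ ℤ/2 ⊕ ℤ/2

Derivation:
rank_ℚ(R)=2; free=4−2=2
SNF(R) diag = [2, 2] → torsion [2, 2]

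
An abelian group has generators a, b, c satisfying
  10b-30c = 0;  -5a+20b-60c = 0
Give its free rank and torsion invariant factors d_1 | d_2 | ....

Answer: M ≅ ℤ^1 ⊕ ℤ/5 ⊕ ℤ/10

Derivation:
rank_ℚ(R)=2; free=3−2=1
SNF(R) diag = [5, 10] → torsion [5, 10]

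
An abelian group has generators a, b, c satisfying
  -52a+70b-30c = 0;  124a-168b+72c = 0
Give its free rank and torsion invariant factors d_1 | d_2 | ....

Answer: M ≅ ℤ^1 ⊕ ℤ/2 ⊕ ℤ/4

Derivation:
rank_ℚ(R)=2; free=3−2=1
SNF(R) diag = [2, 4] → torsion [2, 4]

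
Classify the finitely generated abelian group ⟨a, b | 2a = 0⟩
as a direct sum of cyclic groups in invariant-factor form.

rank_ℚ(R)=1; free=2−1=1
SNF(R) diag = [2] → torsion [2]

Answer: M ≅ ℤ^1 ⊕ ℤ/2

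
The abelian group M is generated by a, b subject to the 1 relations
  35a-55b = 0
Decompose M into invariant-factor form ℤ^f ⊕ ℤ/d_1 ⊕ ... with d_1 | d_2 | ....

Answer: M ≅ ℤ^1 ⊕ ℤ/5

Derivation:
rank_ℚ(R)=1; free=2−1=1
SNF(R) diag = [5] → torsion [5]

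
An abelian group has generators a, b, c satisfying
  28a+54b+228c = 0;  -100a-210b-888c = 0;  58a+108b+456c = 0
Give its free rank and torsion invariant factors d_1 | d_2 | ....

rank_ℚ(R)=3; free=3−3=0
SNF(R) diag = [2, 6, 12] → torsion [2, 6, 12]

Answer: M ≅ ℤ/2 ⊕ ℤ/6 ⊕ ℤ/12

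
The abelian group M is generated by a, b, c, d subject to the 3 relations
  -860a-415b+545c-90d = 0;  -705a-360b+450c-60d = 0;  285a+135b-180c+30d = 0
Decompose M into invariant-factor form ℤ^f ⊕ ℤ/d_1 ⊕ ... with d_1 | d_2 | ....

rank_ℚ(R)=3; free=4−3=1
SNF(R) diag = [5, 15, 45] → torsion [5, 15, 45]

Answer: M ≅ ℤ^1 ⊕ ℤ/5 ⊕ ℤ/15 ⊕ ℤ/45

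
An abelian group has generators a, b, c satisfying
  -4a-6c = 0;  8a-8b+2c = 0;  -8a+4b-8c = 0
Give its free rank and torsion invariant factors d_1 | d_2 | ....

Answer: M ≅ ℤ/2 ⊕ ℤ/4 ⊕ ℤ/4

Derivation:
rank_ℚ(R)=3; free=3−3=0
SNF(R) diag = [2, 4, 4] → torsion [2, 4, 4]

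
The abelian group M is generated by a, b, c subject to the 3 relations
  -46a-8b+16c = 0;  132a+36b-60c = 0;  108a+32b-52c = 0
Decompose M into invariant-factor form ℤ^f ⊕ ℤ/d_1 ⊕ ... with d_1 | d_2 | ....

Answer: M ≅ ℤ/2 ⊕ ℤ/4 ⊕ ℤ/12

Derivation:
rank_ℚ(R)=3; free=3−3=0
SNF(R) diag = [2, 4, 12] → torsion [2, 4, 12]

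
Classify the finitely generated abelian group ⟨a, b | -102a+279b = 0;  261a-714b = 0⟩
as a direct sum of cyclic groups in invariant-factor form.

Answer: M ≅ ℤ/3 ⊕ ℤ/3

Derivation:
rank_ℚ(R)=2; free=2−2=0
SNF(R) diag = [3, 3] → torsion [3, 3]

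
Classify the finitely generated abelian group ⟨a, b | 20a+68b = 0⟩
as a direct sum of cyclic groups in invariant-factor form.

rank_ℚ(R)=1; free=2−1=1
SNF(R) diag = [4] → torsion [4]

Answer: M ≅ ℤ^1 ⊕ ℤ/4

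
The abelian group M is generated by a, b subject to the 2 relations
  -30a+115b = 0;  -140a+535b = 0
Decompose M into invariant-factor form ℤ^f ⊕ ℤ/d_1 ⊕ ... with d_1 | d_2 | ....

Answer: M ≅ ℤ/5 ⊕ ℤ/10

Derivation:
rank_ℚ(R)=2; free=2−2=0
SNF(R) diag = [5, 10] → torsion [5, 10]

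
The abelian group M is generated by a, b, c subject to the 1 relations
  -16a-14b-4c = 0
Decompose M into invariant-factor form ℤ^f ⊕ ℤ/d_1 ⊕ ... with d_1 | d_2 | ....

rank_ℚ(R)=1; free=3−1=2
SNF(R) diag = [2] → torsion [2]

Answer: M ≅ ℤ^2 ⊕ ℤ/2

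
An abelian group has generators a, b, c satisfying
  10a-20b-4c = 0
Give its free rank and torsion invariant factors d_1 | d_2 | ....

Answer: M ≅ ℤ^2 ⊕ ℤ/2

Derivation:
rank_ℚ(R)=1; free=3−1=2
SNF(R) diag = [2] → torsion [2]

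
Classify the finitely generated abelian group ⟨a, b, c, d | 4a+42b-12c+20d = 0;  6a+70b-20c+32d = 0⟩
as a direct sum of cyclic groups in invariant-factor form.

Answer: M ≅ ℤ^2 ⊕ ℤ/2 ⊕ ℤ/2

Derivation:
rank_ℚ(R)=2; free=4−2=2
SNF(R) diag = [2, 2] → torsion [2, 2]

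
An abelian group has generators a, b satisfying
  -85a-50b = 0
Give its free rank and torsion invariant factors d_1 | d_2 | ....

rank_ℚ(R)=1; free=2−1=1
SNF(R) diag = [5] → torsion [5]

Answer: M ≅ ℤ^1 ⊕ ℤ/5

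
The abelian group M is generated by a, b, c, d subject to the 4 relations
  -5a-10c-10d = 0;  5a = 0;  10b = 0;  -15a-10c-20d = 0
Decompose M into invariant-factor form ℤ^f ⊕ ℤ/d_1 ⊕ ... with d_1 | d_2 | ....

Answer: M ≅ ℤ/5 ⊕ ℤ/10 ⊕ ℤ/10 ⊕ ℤ/10

Derivation:
rank_ℚ(R)=4; free=4−4=0
SNF(R) diag = [5, 10, 10, 10] → torsion [5, 10, 10, 10]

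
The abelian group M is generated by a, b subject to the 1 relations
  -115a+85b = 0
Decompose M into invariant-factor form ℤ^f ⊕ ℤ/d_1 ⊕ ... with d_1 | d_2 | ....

Answer: M ≅ ℤ^1 ⊕ ℤ/5

Derivation:
rank_ℚ(R)=1; free=2−1=1
SNF(R) diag = [5] → torsion [5]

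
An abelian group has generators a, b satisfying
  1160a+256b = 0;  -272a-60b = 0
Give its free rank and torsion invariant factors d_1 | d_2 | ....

rank_ℚ(R)=2; free=2−2=0
SNF(R) diag = [4, 8] → torsion [4, 8]

Answer: M ≅ ℤ/4 ⊕ ℤ/8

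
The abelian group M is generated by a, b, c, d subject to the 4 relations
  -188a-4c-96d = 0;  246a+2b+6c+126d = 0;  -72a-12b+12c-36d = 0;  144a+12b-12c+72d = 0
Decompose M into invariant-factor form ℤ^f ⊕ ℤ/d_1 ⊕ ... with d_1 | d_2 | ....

Answer: M ≅ ℤ/2 ⊕ ℤ/4 ⊕ ℤ/12 ⊕ ℤ/36

Derivation:
rank_ℚ(R)=4; free=4−4=0
SNF(R) diag = [2, 4, 12, 36] → torsion [2, 4, 12, 36]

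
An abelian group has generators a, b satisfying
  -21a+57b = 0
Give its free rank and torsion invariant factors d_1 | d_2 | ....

Answer: M ≅ ℤ^1 ⊕ ℤ/3

Derivation:
rank_ℚ(R)=1; free=2−1=1
SNF(R) diag = [3] → torsion [3]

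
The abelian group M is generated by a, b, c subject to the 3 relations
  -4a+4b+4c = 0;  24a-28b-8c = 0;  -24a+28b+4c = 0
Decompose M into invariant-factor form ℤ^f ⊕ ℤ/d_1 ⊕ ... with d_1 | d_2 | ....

Answer: M ≅ ℤ/4 ⊕ ℤ/4 ⊕ ℤ/4

Derivation:
rank_ℚ(R)=3; free=3−3=0
SNF(R) diag = [4, 4, 4] → torsion [4, 4, 4]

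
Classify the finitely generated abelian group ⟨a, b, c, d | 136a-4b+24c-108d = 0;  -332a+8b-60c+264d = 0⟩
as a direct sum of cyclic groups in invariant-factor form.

Answer: M ≅ ℤ^2 ⊕ ℤ/4 ⊕ ℤ/12

Derivation:
rank_ℚ(R)=2; free=4−2=2
SNF(R) diag = [4, 12] → torsion [4, 12]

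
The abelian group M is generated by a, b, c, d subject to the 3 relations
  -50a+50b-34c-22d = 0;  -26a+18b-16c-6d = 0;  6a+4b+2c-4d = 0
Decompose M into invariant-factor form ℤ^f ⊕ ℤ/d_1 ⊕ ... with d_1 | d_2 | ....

rank_ℚ(R)=3; free=4−3=1
SNF(R) diag = [2, 2, 2] → torsion [2, 2, 2]

Answer: M ≅ ℤ^1 ⊕ ℤ/2 ⊕ ℤ/2 ⊕ ℤ/2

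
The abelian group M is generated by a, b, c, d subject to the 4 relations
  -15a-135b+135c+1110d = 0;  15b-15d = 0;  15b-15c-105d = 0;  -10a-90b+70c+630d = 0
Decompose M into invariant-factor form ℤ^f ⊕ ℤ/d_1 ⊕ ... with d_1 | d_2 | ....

Answer: M ≅ ℤ/5 ⊕ ℤ/15 ⊕ ℤ/15 ⊕ ℤ/30

Derivation:
rank_ℚ(R)=4; free=4−4=0
SNF(R) diag = [5, 15, 15, 30] → torsion [5, 15, 15, 30]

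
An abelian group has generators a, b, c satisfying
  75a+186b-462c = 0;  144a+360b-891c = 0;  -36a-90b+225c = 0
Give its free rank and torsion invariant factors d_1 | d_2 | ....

Answer: M ≅ ℤ/3 ⊕ ℤ/9 ⊕ ℤ/18

Derivation:
rank_ℚ(R)=3; free=3−3=0
SNF(R) diag = [3, 9, 18] → torsion [3, 9, 18]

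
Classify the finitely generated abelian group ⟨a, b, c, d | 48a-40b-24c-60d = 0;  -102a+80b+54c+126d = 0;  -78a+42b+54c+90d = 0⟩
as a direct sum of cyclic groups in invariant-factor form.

Answer: M ≅ ℤ^1 ⊕ ℤ/2 ⊕ ℤ/6 ⊕ ℤ/12

Derivation:
rank_ℚ(R)=3; free=4−3=1
SNF(R) diag = [2, 6, 12] → torsion [2, 6, 12]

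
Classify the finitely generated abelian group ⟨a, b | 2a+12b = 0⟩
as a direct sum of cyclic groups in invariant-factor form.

rank_ℚ(R)=1; free=2−1=1
SNF(R) diag = [2] → torsion [2]

Answer: M ≅ ℤ^1 ⊕ ℤ/2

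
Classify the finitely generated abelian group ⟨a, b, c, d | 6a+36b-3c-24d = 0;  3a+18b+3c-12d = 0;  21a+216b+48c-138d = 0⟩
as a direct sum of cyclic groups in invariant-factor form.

Answer: M ≅ ℤ^1 ⊕ ℤ/3 ⊕ ℤ/9 ⊕ ℤ/18

Derivation:
rank_ℚ(R)=3; free=4−3=1
SNF(R) diag = [3, 9, 18] → torsion [3, 9, 18]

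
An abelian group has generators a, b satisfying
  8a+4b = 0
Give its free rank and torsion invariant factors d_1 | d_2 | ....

Answer: M ≅ ℤ^1 ⊕ ℤ/4

Derivation:
rank_ℚ(R)=1; free=2−1=1
SNF(R) diag = [4] → torsion [4]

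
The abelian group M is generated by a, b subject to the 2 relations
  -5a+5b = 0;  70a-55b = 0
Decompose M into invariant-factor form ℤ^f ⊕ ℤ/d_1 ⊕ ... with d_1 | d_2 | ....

rank_ℚ(R)=2; free=2−2=0
SNF(R) diag = [5, 15] → torsion [5, 15]

Answer: M ≅ ℤ/5 ⊕ ℤ/15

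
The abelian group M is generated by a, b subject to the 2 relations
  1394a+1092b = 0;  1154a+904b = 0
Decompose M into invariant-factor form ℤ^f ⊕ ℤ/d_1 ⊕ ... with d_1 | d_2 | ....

rank_ℚ(R)=2; free=2−2=0
SNF(R) diag = [2, 4] → torsion [2, 4]

Answer: M ≅ ℤ/2 ⊕ ℤ/4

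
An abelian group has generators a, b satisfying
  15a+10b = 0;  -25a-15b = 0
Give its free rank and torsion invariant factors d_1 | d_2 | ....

rank_ℚ(R)=2; free=2−2=0
SNF(R) diag = [5, 5] → torsion [5, 5]

Answer: M ≅ ℤ/5 ⊕ ℤ/5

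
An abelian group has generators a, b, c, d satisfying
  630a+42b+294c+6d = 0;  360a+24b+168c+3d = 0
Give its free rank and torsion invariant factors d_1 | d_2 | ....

rank_ℚ(R)=2; free=4−2=2
SNF(R) diag = [3, 6] → torsion [3, 6]

Answer: M ≅ ℤ^2 ⊕ ℤ/3 ⊕ ℤ/6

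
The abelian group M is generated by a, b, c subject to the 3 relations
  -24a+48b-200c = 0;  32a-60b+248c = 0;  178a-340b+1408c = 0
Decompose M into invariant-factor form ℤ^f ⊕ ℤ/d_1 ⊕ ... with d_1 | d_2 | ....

Answer: M ≅ ℤ/2 ⊕ ℤ/4 ⊕ ℤ/8

Derivation:
rank_ℚ(R)=3; free=3−3=0
SNF(R) diag = [2, 4, 8] → torsion [2, 4, 8]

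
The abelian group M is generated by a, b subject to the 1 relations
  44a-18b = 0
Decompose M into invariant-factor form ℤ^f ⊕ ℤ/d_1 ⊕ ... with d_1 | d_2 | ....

rank_ℚ(R)=1; free=2−1=1
SNF(R) diag = [2] → torsion [2]

Answer: M ≅ ℤ^1 ⊕ ℤ/2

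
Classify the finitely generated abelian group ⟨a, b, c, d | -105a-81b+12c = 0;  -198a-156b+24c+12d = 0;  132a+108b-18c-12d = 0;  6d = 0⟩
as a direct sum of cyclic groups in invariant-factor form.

Answer: M ≅ ℤ/3 ⊕ ℤ/6 ⊕ ℤ/6 ⊕ ℤ/6

Derivation:
rank_ℚ(R)=4; free=4−4=0
SNF(R) diag = [3, 6, 6, 6] → torsion [3, 6, 6, 6]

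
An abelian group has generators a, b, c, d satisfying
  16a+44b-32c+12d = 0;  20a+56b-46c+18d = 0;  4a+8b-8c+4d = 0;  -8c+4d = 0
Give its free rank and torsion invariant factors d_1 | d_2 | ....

rank_ℚ(R)=4; free=4−4=0
SNF(R) diag = [2, 4, 4, 4] → torsion [2, 4, 4, 4]

Answer: M ≅ ℤ/2 ⊕ ℤ/4 ⊕ ℤ/4 ⊕ ℤ/4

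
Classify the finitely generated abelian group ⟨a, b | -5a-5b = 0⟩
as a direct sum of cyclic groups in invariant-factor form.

Answer: M ≅ ℤ^1 ⊕ ℤ/5

Derivation:
rank_ℚ(R)=1; free=2−1=1
SNF(R) diag = [5] → torsion [5]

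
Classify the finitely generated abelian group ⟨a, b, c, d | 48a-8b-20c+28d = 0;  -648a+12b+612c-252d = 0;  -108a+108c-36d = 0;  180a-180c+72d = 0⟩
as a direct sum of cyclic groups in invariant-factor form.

rank_ℚ(R)=4; free=4−4=0
SNF(R) diag = [4, 12, 36, 36] → torsion [4, 12, 36, 36]

Answer: M ≅ ℤ/4 ⊕ ℤ/12 ⊕ ℤ/36 ⊕ ℤ/36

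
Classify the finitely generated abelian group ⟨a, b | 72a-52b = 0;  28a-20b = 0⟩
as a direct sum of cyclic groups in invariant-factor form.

rank_ℚ(R)=2; free=2−2=0
SNF(R) diag = [4, 4] → torsion [4, 4]

Answer: M ≅ ℤ/4 ⊕ ℤ/4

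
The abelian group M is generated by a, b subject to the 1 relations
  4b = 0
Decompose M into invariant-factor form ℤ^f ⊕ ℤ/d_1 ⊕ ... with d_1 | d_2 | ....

rank_ℚ(R)=1; free=2−1=1
SNF(R) diag = [4] → torsion [4]

Answer: M ≅ ℤ^1 ⊕ ℤ/4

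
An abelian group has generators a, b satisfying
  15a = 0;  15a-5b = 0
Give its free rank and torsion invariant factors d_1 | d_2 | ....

Answer: M ≅ ℤ/5 ⊕ ℤ/15

Derivation:
rank_ℚ(R)=2; free=2−2=0
SNF(R) diag = [5, 15] → torsion [5, 15]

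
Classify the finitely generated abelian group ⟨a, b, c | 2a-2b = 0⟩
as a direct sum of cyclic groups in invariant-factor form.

rank_ℚ(R)=1; free=3−1=2
SNF(R) diag = [2] → torsion [2]

Answer: M ≅ ℤ^2 ⊕ ℤ/2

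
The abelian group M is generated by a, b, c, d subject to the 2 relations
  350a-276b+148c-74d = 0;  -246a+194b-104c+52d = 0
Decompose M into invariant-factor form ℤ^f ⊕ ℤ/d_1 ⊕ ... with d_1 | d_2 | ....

Answer: M ≅ ℤ^2 ⊕ ℤ/2 ⊕ ℤ/2

Derivation:
rank_ℚ(R)=2; free=4−2=2
SNF(R) diag = [2, 2] → torsion [2, 2]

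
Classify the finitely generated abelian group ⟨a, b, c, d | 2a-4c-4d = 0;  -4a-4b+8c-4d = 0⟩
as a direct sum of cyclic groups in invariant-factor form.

rank_ℚ(R)=2; free=4−2=2
SNF(R) diag = [2, 4] → torsion [2, 4]

Answer: M ≅ ℤ^2 ⊕ ℤ/2 ⊕ ℤ/4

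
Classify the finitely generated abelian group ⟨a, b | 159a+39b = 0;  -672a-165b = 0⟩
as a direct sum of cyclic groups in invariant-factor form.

Answer: M ≅ ℤ/3 ⊕ ℤ/9

Derivation:
rank_ℚ(R)=2; free=2−2=0
SNF(R) diag = [3, 9] → torsion [3, 9]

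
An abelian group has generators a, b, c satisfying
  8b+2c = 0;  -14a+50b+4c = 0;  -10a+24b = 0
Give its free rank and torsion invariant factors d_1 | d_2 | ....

Answer: M ≅ ℤ/2 ⊕ ℤ/2 ⊕ ℤ/2

Derivation:
rank_ℚ(R)=3; free=3−3=0
SNF(R) diag = [2, 2, 2] → torsion [2, 2, 2]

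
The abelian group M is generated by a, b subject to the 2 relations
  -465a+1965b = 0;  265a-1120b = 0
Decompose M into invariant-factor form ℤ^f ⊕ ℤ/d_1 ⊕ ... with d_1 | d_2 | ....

rank_ℚ(R)=2; free=2−2=0
SNF(R) diag = [5, 15] → torsion [5, 15]

Answer: M ≅ ℤ/5 ⊕ ℤ/15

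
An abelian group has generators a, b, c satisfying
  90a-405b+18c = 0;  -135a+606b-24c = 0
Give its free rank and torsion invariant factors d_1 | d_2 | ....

Answer: M ≅ ℤ^1 ⊕ ℤ/3 ⊕ ℤ/9

Derivation:
rank_ℚ(R)=2; free=3−2=1
SNF(R) diag = [3, 9] → torsion [3, 9]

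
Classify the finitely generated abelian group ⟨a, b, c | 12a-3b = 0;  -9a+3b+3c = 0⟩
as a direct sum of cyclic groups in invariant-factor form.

Answer: M ≅ ℤ^1 ⊕ ℤ/3 ⊕ ℤ/3

Derivation:
rank_ℚ(R)=2; free=3−2=1
SNF(R) diag = [3, 3] → torsion [3, 3]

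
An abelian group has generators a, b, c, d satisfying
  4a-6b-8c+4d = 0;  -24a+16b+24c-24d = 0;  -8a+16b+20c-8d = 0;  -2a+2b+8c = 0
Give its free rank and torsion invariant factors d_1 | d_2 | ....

rank_ℚ(R)=4; free=4−4=0
SNF(R) diag = [2, 2, 4, 8] → torsion [2, 2, 4, 8]

Answer: M ≅ ℤ/2 ⊕ ℤ/2 ⊕ ℤ/4 ⊕ ℤ/8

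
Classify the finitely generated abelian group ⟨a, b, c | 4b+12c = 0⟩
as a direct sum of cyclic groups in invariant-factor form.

rank_ℚ(R)=1; free=3−1=2
SNF(R) diag = [4] → torsion [4]

Answer: M ≅ ℤ^2 ⊕ ℤ/4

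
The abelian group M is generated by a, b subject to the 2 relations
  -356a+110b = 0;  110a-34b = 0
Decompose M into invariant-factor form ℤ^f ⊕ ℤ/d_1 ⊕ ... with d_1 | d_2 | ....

rank_ℚ(R)=2; free=2−2=0
SNF(R) diag = [2, 2] → torsion [2, 2]

Answer: M ≅ ℤ/2 ⊕ ℤ/2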